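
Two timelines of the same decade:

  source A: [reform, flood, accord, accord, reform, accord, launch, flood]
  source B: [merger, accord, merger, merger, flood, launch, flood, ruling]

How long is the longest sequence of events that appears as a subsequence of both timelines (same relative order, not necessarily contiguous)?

3

One common subsequence of length 3: flood at source A[2]=source B[5], then launch at source A[7]=source B[6], then flood at source A[8]=source B[7], and the DP table's final entry dp[8][8] is also 3, so no common subsequence is longer.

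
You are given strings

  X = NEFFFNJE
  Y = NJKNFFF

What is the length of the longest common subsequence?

4

Let dp[i][j] be the LCS length of the first i characters of X and the first j characters of Y. dp[i][j] = dp[i-1][j-1]+1 when the i-th and j-th characters match, else max(dp[i-1][j], dp[i][j-1]).
    ·  N  J  K  N  F  F  F
 ·  0  0  0  0  0  0  0  0
 N  0  1  1  1  1  1  1  1
 E  0  1  1  1  1  1  1  1
 F  0  1  1  1  1  2  2  2
 F  0  1  1  1  1  2  3  3
 F  0  1  1  1  1  2  3  4
 N  0  1  1  1  2  2  3  4
 J  0  1  2  2  2  2  3  4
 E  0  1  2  2  2  2  3  4
dp[8][7] = 4. One LCS (by backtracking along matches): NFFF.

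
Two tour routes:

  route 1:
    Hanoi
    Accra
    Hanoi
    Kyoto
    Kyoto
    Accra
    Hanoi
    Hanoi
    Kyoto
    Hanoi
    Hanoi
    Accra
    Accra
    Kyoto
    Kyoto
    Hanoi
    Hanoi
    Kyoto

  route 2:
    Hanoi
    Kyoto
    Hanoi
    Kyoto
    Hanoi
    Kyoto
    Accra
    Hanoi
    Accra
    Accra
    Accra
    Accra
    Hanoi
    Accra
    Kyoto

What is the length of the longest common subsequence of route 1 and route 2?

10

One common subsequence of length 10: Hanoi at route 1[1]=route 2[1], Hanoi at route 1[3]=route 2[3], Kyoto at route 1[4]=route 2[4], Kyoto at route 1[5]=route 2[6], Accra at route 1[6]=route 2[7], Hanoi at route 1[7]=route 2[8], Accra at route 1[12]=route 2[11], Accra at route 1[13]=route 2[12], Hanoi at route 1[16]=route 2[13], Kyoto at route 1[18]=route 2[15]. Since dp[18][15] = 10, nothing longer is possible.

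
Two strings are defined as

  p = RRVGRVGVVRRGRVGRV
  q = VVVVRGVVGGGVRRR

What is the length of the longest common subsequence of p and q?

Taking V (p #3, q #1); then V (p #6, q #2); then V (p #8, q #3); then V (p #9, q #4); then R (p #11, q #5); then G (p #12, q #6); then V (p #14, q #8); then G (p #15, q #11); then R (p #16, q #15) gives a common subsequence of length 9. Since dp[17][15] = 9, nothing longer is possible.

9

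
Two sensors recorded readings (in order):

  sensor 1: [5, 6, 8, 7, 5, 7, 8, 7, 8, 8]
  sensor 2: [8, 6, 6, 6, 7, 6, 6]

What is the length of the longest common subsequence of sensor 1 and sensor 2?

Taking 6 [2,4], then 7 [4,5] gives a common subsequence of length 2. The LCS DP gives dp[10][7] = 2, so this is optimal.

2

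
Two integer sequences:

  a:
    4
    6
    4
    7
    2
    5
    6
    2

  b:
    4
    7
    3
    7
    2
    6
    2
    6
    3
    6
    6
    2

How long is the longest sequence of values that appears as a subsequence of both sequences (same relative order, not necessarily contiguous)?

5

Pick 4 (a #1, b #1), then 6 (a #2, b #6), then 2 (a #5, b #7), then 6 (a #7, b #11), then 2 (a #8, b #12); all 5 values appear in both, in order. Since dp[8][12] = 5, nothing longer is possible.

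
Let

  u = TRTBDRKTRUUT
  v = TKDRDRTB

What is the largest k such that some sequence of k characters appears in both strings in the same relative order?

5

Let dp[i][j] be the LCS length of the first i characters of u and the first j characters of v. dp[i][j] = dp[i-1][j-1]+1 when the i-th and j-th characters match, else max(dp[i-1][j], dp[i][j-1]).
    ·  T  K  D  R  D  R  T  B
 ·  0  0  0  0  0  0  0  0  0
 T  0  1  1  1  1  1  1  1  1
 R  0  1  1  1  2  2  2  2  2
 T  0  1  1  1  2  2  2  3  3
 B  0  1  1  1  2  2  2  3  4
 D  0  1  1  2  2  3  3  3  4
 R  0  1  1  2  3  3  4  4  4
 K  0  1  2  2  3  3  4  4  4
 T  0  1  2  2  3  3  4  5  5
 R  0  1  2  2  3  3  4  5  5
 U  0  1  2  2  3  3  4  5  5
 U  0  1  2  2  3  3  4  5  5
 T  0  1  2  2  3  3  4  5  5
dp[12][8] = 5. One LCS (by backtracking along matches): TRDRT.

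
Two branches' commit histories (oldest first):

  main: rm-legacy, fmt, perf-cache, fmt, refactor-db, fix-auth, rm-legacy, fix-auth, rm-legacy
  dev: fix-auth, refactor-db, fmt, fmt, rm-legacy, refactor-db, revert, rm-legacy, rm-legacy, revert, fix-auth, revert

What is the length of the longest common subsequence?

5

Pick fmt at main[2]=dev[3], then fmt at main[4]=dev[4], then refactor-db at main[5]=dev[6], then rm-legacy at main[7]=dev[9], then fix-auth at main[8]=dev[11]; all 5 commits appear in both, in order, and the DP table's final entry dp[9][12] is also 5, so no common subsequence is longer.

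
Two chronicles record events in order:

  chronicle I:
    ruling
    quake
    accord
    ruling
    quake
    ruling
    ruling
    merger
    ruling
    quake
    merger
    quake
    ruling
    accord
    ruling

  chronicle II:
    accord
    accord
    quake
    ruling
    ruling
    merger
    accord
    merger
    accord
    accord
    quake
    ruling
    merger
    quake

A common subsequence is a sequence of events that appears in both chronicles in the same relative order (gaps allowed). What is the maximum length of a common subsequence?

Taking accord at chronicle I[3]=chronicle II[2], quake at chronicle I[5]=chronicle II[3], ruling at chronicle I[6]=chronicle II[4], ruling at chronicle I[7]=chronicle II[5], merger at chronicle I[8]=chronicle II[8], ruling at chronicle I[9]=chronicle II[12], merger at chronicle I[11]=chronicle II[13], quake at chronicle I[12]=chronicle II[14] gives a common subsequence of length 8. dp[15][14] = 8 confirms this is the maximum.

8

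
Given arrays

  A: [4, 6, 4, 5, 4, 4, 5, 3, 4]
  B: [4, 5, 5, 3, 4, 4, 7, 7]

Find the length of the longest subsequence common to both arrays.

Match 4 [3,1]; then 5 [4,2]; then 5 [7,3]; then 3 [8,4]; then 4 [9,6] — 5 values in the same relative order in both, and the DP table's final entry dp[9][8] is also 5, so no common subsequence is longer.

5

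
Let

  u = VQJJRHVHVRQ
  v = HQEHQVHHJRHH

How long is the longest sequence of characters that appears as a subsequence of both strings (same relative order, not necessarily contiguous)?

Let dp[i][j] be the LCS length of the first i characters of u and the first j characters of v. dp[i][j] = dp[i-1][j-1]+1 when the i-th and j-th characters match, else max(dp[i-1][j], dp[i][j-1]).
    ·  H  Q  E  H  Q  V  H  H  J  R  H  H
 ·  0  0  0  0  0  0  0  0  0  0  0  0  0
 V  0  0  0  0  0  0  1  1  1  1  1  1  1
 Q  0  0  1  1  1  1  1  1  1  1  1  1  1
 J  0  0  1  1  1  1  1  1  1  2  2  2  2
 J  0  0  1  1  1  1  1  1  1  2  2  2  2
 R  0  0  1  1  1  1  1  1  1  2  3  3  3
 H  0  1  1  1  2  2  2  2  2  2  3  4  4
 V  0  1  1  1  2  2  3  3  3  3  3  4  4
 H  0  1  1  1  2  2  3  4  4  4  4  4  5
 V  0  1  1  1  2  2  3  4  4  4  4  4  5
 R  0  1  1  1  2  2  3  4  4  4  5  5  5
 Q  0  1  2  2  2  3  3  4  4  4  5  5  5
dp[11][12] = 5. One LCS (by backtracking along matches): VJRHH.

5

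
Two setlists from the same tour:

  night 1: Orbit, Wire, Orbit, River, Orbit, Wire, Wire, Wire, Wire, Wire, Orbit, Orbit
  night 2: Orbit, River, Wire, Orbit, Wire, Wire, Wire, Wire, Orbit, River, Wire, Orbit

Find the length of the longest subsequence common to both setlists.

9

Pick Orbit (night 1 #1, night 2 #1), Wire (night 1 #2, night 2 #3), Orbit (night 1 #5, night 2 #4), Wire (night 1 #6, night 2 #5), Wire (night 1 #7, night 2 #6), Wire (night 1 #8, night 2 #7), Wire (night 1 #9, night 2 #8), Wire (night 1 #10, night 2 #11), Orbit (night 1 #12, night 2 #12); all 9 songs appear in both, in order. The LCS DP gives dp[12][12] = 9, so this is optimal.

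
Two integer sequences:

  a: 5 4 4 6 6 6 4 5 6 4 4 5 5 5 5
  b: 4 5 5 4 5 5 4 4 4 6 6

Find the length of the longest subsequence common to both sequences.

5

Pick 5 [1,6]; then 4 [2,8]; then 4 [3,9]; then 6 [6,10]; then 6 [9,11]; all 5 values appear in both, in order. dp[15][11] = 5 confirms this is the maximum.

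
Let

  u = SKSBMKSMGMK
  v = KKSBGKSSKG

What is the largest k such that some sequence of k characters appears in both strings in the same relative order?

6

One common subsequence of length 6: K (u #2, v #2); then S (u #3, v #3); then B (u #4, v #4); then K (u #6, v #6); then S (u #7, v #8); then G (u #9, v #10). The LCS DP gives dp[11][10] = 6, so this is optimal.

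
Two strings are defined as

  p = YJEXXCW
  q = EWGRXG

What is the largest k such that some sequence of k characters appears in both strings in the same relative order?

2

Let dp[i][j] be the LCS length of the first i characters of p and the first j characters of q. dp[i][j] = dp[i-1][j-1]+1 when the i-th and j-th characters match, else max(dp[i-1][j], dp[i][j-1]).
    ·  E  W  G  R  X  G
 ·  0  0  0  0  0  0  0
 Y  0  0  0  0  0  0  0
 J  0  0  0  0  0  0  0
 E  0  1  1  1  1  1  1
 X  0  1  1  1  1  2  2
 X  0  1  1  1  1  2  2
 C  0  1  1  1  1  2  2
 W  0  1  2  2  2  2  2
dp[7][6] = 2. One LCS (by backtracking along matches): EX.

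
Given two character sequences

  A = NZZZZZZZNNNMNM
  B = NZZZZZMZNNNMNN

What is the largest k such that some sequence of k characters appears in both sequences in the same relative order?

12

Match N (A #1, B #1) → Z (A #2, B #2) → Z (A #3, B #3) → Z (A #4, B #4) → Z (A #5, B #5) → Z (A #6, B #6) → Z (A #8, B #8) → N (A #9, B #9) → N (A #10, B #10) → N (A #11, B #11) → M (A #12, B #12) → N (A #13, B #14) — 12 characters in the same relative order in both. dp[14][14] = 12 confirms this is the maximum.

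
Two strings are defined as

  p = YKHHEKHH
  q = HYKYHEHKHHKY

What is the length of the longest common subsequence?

7

Let dp[i][j] be the LCS length of the first i characters of p and the first j characters of q. dp[i][j] = dp[i-1][j-1]+1 when the i-th and j-th characters match, else max(dp[i-1][j], dp[i][j-1]).
    ·  H  Y  K  Y  H  E  H  K  H  H  K  Y
 ·  0  0  0  0  0  0  0  0  0  0  0  0  0
 Y  0  0  1  1  1  1  1  1  1  1  1  1  1
 K  0  0  1  2  2  2  2  2  2  2  2  2  2
 H  0  1  1  2  2  3  3  3  3  3  3  3  3
 H  0  1  1  2  2  3  3  4  4  4  4  4  4
 E  0  1  1  2  2  3  4  4  4  4  4  4  4
 K  0  1  1  2  2  3  4  4  5  5  5  5  5
 H  0  1  1  2  2  3  4  5  5  6  6  6  6
 H  0  1  1  2  2  3  4  5  5  6  7  7  7
dp[8][12] = 7. One LCS (by backtracking along matches): YKHHKHH.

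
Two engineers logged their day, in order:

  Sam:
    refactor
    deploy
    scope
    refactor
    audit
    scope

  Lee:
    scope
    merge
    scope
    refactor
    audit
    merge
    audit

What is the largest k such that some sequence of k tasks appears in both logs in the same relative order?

Taking scope [3,3] → refactor [4,4] → audit [5,7] gives a common subsequence of length 3. dp[6][7] = 3 confirms this is the maximum.

3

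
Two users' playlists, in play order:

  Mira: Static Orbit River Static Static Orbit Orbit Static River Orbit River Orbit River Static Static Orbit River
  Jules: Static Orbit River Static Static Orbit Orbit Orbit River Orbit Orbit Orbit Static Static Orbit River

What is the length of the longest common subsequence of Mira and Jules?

Pick Static [1,1], then Orbit [2,2], then River [3,3], then Static [4,4], then Static [5,5], then Orbit [6,7], then Orbit [7,8], then River [9,9], then Orbit [10,11], then Orbit [12,12], then Static [14,13], then Static [15,14], then Orbit [16,15], then River [17,16]; all 14 songs appear in both, in order. Since dp[17][16] = 14, nothing longer is possible.

14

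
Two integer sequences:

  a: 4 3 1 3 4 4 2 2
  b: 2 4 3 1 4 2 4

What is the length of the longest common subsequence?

5

Match 4 at a[1]=b[2], 3 at a[2]=b[3], 1 at a[3]=b[4], 4 at a[5]=b[5], 4 at a[6]=b[7] — 5 values in the same relative order in both. Since dp[8][7] = 5, nothing longer is possible.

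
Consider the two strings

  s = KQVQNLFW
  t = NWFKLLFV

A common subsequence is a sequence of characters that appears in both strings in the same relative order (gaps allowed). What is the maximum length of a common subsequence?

Let dp[i][j] be the LCS length of the first i characters of s and the first j characters of t. dp[i][j] = dp[i-1][j-1]+1 when the i-th and j-th characters match, else max(dp[i-1][j], dp[i][j-1]).
    ·  N  W  F  K  L  L  F  V
 ·  0  0  0  0  0  0  0  0  0
 K  0  0  0  0  1  1  1  1  1
 Q  0  0  0  0  1  1  1  1  1
 V  0  0  0  0  1  1  1  1  2
 Q  0  0  0  0  1  1  1  1  2
 N  0  1  1  1  1  1  1  1  2
 L  0  1  1  1  1  2  2  2  2
 F  0  1  1  2  2  2  2  3  3
 W  0  1  2  2  2  2  2  3  3
dp[8][8] = 3. One LCS (by backtracking along matches): KLF.

3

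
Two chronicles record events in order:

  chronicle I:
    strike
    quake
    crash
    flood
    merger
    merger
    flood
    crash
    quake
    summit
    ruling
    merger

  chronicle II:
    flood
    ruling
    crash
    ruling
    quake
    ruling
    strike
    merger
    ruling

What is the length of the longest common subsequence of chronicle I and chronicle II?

5

Pick flood [4,1]; then crash [8,3]; then quake [9,5]; then ruling [11,6]; then merger [12,8]; all 5 events appear in both, in order. The LCS DP gives dp[12][9] = 5, so this is optimal.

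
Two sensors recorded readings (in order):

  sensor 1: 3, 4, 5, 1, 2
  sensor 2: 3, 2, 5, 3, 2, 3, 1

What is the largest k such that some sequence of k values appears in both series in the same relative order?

Match 3 [1,1], 5 [3,3], 1 [4,7] — 3 values in the same relative order in both, and the DP table's final entry dp[5][7] is also 3, so no common subsequence is longer.

3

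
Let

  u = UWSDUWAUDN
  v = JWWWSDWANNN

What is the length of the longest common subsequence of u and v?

6

Taking W [2,4], S [3,5], D [4,6], W [6,7], A [7,8], N [10,11] gives a common subsequence of length 6, and the DP table's final entry dp[10][11] is also 6, so no common subsequence is longer.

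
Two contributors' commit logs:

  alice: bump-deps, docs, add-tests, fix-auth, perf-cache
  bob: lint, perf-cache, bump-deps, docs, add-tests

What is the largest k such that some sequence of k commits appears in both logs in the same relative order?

Pick bump-deps [1,3], docs [2,4], add-tests [3,5]; all 3 commits appear in both, in order, and the DP table's final entry dp[5][5] is also 3, so no common subsequence is longer.

3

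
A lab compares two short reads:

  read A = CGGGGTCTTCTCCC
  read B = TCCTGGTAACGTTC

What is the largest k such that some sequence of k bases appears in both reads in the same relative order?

8

Match C (read A #1, read B #3) → G (read A #4, read B #5) → G (read A #5, read B #6) → T (read A #6, read B #7) → C (read A #7, read B #10) → T (read A #9, read B #12) → T (read A #11, read B #13) → C (read A #14, read B #14) — 8 bases in the same relative order in both, and the DP table's final entry dp[14][14] is also 8, so no common subsequence is longer.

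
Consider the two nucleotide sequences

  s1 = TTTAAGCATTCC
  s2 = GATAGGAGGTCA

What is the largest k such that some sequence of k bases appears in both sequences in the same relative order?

Pick T [3,3], A [4,4], A [5,7], G [6,9], C [7,11], A [8,12]; all 6 bases appear in both, in order, and the DP table's final entry dp[12][12] is also 6, so no common subsequence is longer.

6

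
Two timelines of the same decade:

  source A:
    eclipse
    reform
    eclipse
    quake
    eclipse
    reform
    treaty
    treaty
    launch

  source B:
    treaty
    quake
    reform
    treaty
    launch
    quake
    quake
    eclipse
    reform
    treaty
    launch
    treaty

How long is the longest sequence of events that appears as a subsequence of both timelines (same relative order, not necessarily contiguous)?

6

One common subsequence of length 6: reform (source A #2, source B #3), quake (source A #4, source B #7), eclipse (source A #5, source B #8), reform (source A #6, source B #9), treaty (source A #7, source B #10), treaty (source A #8, source B #12). The LCS DP gives dp[9][12] = 6, so this is optimal.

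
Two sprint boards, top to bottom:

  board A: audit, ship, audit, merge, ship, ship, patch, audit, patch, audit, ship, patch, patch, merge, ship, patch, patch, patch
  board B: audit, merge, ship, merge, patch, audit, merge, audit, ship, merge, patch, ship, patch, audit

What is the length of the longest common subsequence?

Taking audit (board A #1, board B #1) → ship (board A #2, board B #3) → merge (board A #4, board B #4) → patch (board A #7, board B #5) → audit (board A #8, board B #6) → audit (board A #10, board B #8) → ship (board A #11, board B #9) → patch (board A #13, board B #11) → ship (board A #15, board B #12) → patch (board A #16, board B #13) gives a common subsequence of length 10. The LCS DP gives dp[18][14] = 10, so this is optimal.

10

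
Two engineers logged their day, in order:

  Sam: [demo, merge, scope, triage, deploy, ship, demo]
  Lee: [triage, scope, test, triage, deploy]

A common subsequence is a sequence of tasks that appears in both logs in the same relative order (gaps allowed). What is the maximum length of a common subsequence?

Match scope at Sam[3]=Lee[2]; then triage at Sam[4]=Lee[4]; then deploy at Sam[5]=Lee[5] — 3 tasks in the same relative order in both. Since dp[7][5] = 3, nothing longer is possible.

3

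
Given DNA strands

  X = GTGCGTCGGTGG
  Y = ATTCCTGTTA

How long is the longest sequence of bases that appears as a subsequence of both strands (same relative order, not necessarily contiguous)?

5

One common subsequence of length 5: T at X[2]=Y[3], C at X[4]=Y[5], G at X[5]=Y[7], T at X[6]=Y[8], T at X[10]=Y[9]. The LCS DP gives dp[12][10] = 5, so this is optimal.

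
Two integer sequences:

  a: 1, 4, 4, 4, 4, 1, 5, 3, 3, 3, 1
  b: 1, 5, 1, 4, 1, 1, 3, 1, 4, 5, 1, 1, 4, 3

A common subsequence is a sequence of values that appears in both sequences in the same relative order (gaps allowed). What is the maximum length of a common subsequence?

5

Match 1 [1,3], 4 [2,4], 4 [3,9], 4 [5,13], 3 [10,14] — 5 values in the same relative order in both. The LCS DP gives dp[11][14] = 5, so this is optimal.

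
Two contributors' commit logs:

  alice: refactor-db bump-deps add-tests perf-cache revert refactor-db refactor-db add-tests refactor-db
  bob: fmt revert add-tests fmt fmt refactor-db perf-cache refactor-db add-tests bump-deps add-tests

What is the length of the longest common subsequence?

Match refactor-db [1,6], perf-cache [4,7], refactor-db [6,8], add-tests [8,11] — 4 commits in the same relative order in both. The LCS DP gives dp[9][11] = 4, so this is optimal.

4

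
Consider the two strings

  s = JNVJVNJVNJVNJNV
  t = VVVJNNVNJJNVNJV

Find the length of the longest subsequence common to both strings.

Taking J at s[1]=t[4]; then N at s[2]=t[6]; then V at s[3]=t[7]; then J at s[4]=t[9]; then J at s[7]=t[10]; then N at s[9]=t[11]; then V at s[11]=t[12]; then N at s[12]=t[13]; then J at s[13]=t[14]; then V at s[15]=t[15] gives a common subsequence of length 10. The LCS DP gives dp[15][15] = 10, so this is optimal.

10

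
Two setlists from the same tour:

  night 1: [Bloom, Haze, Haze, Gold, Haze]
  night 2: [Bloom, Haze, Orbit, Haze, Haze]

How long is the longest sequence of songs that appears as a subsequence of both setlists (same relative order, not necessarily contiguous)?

One common subsequence of length 4: Bloom [1,1], then Haze [2,2], then Haze [3,4], then Haze [5,5]. dp[5][5] = 4 confirms this is the maximum.

4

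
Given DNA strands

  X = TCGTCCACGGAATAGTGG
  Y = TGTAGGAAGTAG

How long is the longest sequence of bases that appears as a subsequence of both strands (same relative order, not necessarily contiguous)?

Taking T at X[1]=Y[1], G at X[3]=Y[2], T at X[4]=Y[3], A at X[7]=Y[4], G at X[9]=Y[5], G at X[10]=Y[6], A at X[11]=Y[7], A at X[12]=Y[8], T at X[13]=Y[10], A at X[14]=Y[11], G at X[18]=Y[12] gives a common subsequence of length 11. Since dp[18][12] = 11, nothing longer is possible.

11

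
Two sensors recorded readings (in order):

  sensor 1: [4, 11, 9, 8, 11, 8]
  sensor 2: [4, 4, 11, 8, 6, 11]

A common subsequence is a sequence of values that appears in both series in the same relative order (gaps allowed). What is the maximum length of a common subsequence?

4

Match 4 (sensor 1 #1, sensor 2 #2) → 11 (sensor 1 #2, sensor 2 #3) → 8 (sensor 1 #4, sensor 2 #4) → 11 (sensor 1 #5, sensor 2 #6) — 4 values in the same relative order in both. dp[6][6] = 4 confirms this is the maximum.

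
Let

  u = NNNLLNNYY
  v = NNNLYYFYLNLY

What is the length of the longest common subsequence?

Taking N [1,1]; then N [2,2]; then N [3,3]; then L [4,4]; then L [5,9]; then N [6,10]; then Y [9,12] gives a common subsequence of length 7, and the DP table's final entry dp[9][12] is also 7, so no common subsequence is longer.

7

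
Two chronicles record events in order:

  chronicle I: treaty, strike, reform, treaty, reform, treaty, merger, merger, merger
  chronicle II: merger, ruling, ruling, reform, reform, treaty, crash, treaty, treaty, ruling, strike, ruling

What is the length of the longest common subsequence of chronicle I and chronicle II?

3

One common subsequence of length 3: treaty (chronicle I #1, chronicle II #6), then treaty (chronicle I #4, chronicle II #8), then treaty (chronicle I #6, chronicle II #9). dp[9][12] = 3 confirms this is the maximum.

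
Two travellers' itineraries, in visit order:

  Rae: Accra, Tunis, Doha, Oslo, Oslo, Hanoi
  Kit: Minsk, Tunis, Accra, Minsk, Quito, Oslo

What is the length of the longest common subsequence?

2

One common subsequence of length 2: Accra [1,3], Oslo [5,6]. Since dp[6][6] = 2, nothing longer is possible.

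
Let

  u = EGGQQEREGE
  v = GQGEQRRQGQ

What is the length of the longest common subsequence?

5

Taking G at u[2]=v[1], then G at u[3]=v[3], then Q at u[4]=v[5], then Q at u[5]=v[8], then G at u[9]=v[9] gives a common subsequence of length 5. dp[10][10] = 5 confirms this is the maximum.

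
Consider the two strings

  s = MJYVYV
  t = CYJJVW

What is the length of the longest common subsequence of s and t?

Let dp[i][j] be the LCS length of the first i characters of s and the first j characters of t. dp[i][j] = dp[i-1][j-1]+1 when the i-th and j-th characters match, else max(dp[i-1][j], dp[i][j-1]).
    ·  C  Y  J  J  V  W
 ·  0  0  0  0  0  0  0
 M  0  0  0  0  0  0  0
 J  0  0  0  1  1  1  1
 Y  0  0  1  1  1  1  1
 V  0  0  1  1  1  2  2
 Y  0  0  1  1  1  2  2
 V  0  0  1  1  1  2  2
dp[6][6] = 2. One LCS (by backtracking along matches): JV.

2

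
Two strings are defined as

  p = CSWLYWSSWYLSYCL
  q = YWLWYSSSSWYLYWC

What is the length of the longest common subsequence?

Taking W (p #3, q #2); then L (p #4, q #3); then Y (p #5, q #5); then S (p #7, q #8); then S (p #8, q #9); then W (p #9, q #10); then Y (p #10, q #11); then L (p #11, q #12); then Y (p #13, q #13); then C (p #14, q #15) gives a common subsequence of length 10. dp[15][15] = 10 confirms this is the maximum.

10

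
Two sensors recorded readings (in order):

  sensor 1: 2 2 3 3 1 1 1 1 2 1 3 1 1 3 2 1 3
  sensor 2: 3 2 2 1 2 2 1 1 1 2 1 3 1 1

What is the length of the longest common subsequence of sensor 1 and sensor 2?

One common subsequence of length 11: 2 at sensor 1[1]=sensor 2[2]; then 2 at sensor 1[2]=sensor 2[3]; then 1 at sensor 1[5]=sensor 2[4]; then 1 at sensor 1[6]=sensor 2[7]; then 1 at sensor 1[7]=sensor 2[8]; then 1 at sensor 1[8]=sensor 2[9]; then 2 at sensor 1[9]=sensor 2[10]; then 1 at sensor 1[10]=sensor 2[11]; then 3 at sensor 1[11]=sensor 2[12]; then 1 at sensor 1[13]=sensor 2[13]; then 1 at sensor 1[16]=sensor 2[14]. dp[17][14] = 11 confirms this is the maximum.

11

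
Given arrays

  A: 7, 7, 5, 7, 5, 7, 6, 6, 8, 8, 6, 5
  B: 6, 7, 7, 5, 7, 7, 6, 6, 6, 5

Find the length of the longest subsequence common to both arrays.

9

One common subsequence of length 9: 7 at A[1]=B[2], 7 at A[2]=B[3], 5 at A[3]=B[4], 7 at A[4]=B[5], 7 at A[6]=B[6], 6 at A[7]=B[7], 6 at A[8]=B[8], 6 at A[11]=B[9], 5 at A[12]=B[10]. dp[12][10] = 9 confirms this is the maximum.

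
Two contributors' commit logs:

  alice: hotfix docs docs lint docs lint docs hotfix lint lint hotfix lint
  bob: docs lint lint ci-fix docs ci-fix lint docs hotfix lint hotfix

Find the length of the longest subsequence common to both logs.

Taking docs [2,1], then lint [4,3], then docs [5,5], then lint [6,7], then docs [7,8], then hotfix [8,9], then lint [10,10], then hotfix [11,11] gives a common subsequence of length 8. dp[12][11] = 8 confirms this is the maximum.

8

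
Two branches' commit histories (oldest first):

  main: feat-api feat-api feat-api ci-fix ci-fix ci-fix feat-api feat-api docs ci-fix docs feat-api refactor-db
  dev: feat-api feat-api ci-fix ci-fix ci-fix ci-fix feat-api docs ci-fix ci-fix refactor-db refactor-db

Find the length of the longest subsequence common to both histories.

One common subsequence of length 9: feat-api at main[1]=dev[1], feat-api at main[2]=dev[2], ci-fix at main[4]=dev[4], ci-fix at main[5]=dev[5], ci-fix at main[6]=dev[6], feat-api at main[8]=dev[7], docs at main[9]=dev[8], ci-fix at main[10]=dev[10], refactor-db at main[13]=dev[12]. Since dp[13][12] = 9, nothing longer is possible.

9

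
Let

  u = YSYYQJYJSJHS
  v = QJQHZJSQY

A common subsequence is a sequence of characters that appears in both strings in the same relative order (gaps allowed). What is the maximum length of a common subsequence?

4

Let dp[i][j] be the LCS length of the first i characters of u and the first j characters of v. dp[i][j] = dp[i-1][j-1]+1 when the i-th and j-th characters match, else max(dp[i-1][j], dp[i][j-1]).
    ·  Q  J  Q  H  Z  J  S  Q  Y
 ·  0  0  0  0  0  0  0  0  0  0
 Y  0  0  0  0  0  0  0  0  0  1
 S  0  0  0  0  0  0  0  1  1  1
 Y  0  0  0  0  0  0  0  1  1  2
 Y  0  0  0  0  0  0  0  1  1  2
 Q  0  1  1  1  1  1  1  1  2  2
 J  0  1  2  2  2  2  2  2  2  2
 Y  0  1  2  2  2  2  2  2  2  3
 J  0  1  2  2  2  2  3  3  3  3
 S  0  1  2  2  2  2  3  4  4  4
 J  0  1  2  2  2  2  3  4  4  4
 H  0  1  2  2  3  3  3  4  4  4
 S  0  1  2  2  3  3  3  4  4  4
dp[12][9] = 4. One LCS (by backtracking along matches): QJJS.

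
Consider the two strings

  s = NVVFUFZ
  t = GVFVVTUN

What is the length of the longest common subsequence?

3

Taking V at s[2]=t[4], V at s[3]=t[5], U at s[5]=t[7] gives a common subsequence of length 3, and the DP table's final entry dp[7][8] is also 3, so no common subsequence is longer.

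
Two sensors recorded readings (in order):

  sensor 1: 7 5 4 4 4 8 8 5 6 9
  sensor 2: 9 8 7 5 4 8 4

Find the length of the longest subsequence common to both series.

Match 7 at sensor 1[1]=sensor 2[3], then 5 at sensor 1[2]=sensor 2[4], then 4 at sensor 1[3]=sensor 2[5], then 4 at sensor 1[5]=sensor 2[7] — 4 values in the same relative order in both. Since dp[10][7] = 4, nothing longer is possible.

4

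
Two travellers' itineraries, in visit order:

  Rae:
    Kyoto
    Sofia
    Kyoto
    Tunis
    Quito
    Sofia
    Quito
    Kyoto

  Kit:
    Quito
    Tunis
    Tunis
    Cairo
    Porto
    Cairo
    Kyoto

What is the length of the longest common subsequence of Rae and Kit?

2

Pick Tunis (Rae #4, Kit #3), then Kyoto (Rae #8, Kit #7); all 2 stops appear in both, in order. Since dp[8][7] = 2, nothing longer is possible.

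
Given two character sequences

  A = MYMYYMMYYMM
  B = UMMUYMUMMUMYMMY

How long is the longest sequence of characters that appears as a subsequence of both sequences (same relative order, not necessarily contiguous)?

Taking M at A[1]=B[3], Y at A[2]=B[5], M at A[3]=B[8], M at A[6]=B[9], M at A[7]=B[11], Y at A[9]=B[12], M at A[10]=B[13], M at A[11]=B[14] gives a common subsequence of length 8. dp[11][15] = 8 confirms this is the maximum.

8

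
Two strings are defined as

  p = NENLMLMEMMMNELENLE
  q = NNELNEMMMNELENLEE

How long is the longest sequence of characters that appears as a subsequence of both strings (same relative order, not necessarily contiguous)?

Taking N (p #1, q #2), then E (p #2, q #3), then N (p #3, q #5), then E (p #8, q #6), then M (p #9, q #7), then M (p #10, q #8), then M (p #11, q #9), then N (p #12, q #10), then E (p #13, q #11), then L (p #14, q #12), then E (p #15, q #13), then N (p #16, q #14), then L (p #17, q #15), then E (p #18, q #17) gives a common subsequence of length 14. Since dp[18][17] = 14, nothing longer is possible.

14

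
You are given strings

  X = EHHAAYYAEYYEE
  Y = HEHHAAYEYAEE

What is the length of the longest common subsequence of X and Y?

Taking E at X[1]=Y[2], then H at X[2]=Y[3], then H at X[3]=Y[4], then A at X[4]=Y[5], then A at X[5]=Y[6], then Y at X[6]=Y[7], then Y at X[7]=Y[9], then A at X[8]=Y[10], then E at X[12]=Y[11], then E at X[13]=Y[12] gives a common subsequence of length 10. dp[13][12] = 10 confirms this is the maximum.

10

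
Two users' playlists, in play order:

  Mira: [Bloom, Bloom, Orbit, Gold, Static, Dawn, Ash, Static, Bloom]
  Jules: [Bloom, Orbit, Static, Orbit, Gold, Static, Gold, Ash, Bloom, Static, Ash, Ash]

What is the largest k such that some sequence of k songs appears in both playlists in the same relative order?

Match Bloom (Mira #1, Jules #1), then Orbit (Mira #3, Jules #4), then Gold (Mira #4, Jules #5), then Static (Mira #5, Jules #6), then Ash (Mira #7, Jules #8), then Static (Mira #8, Jules #10) — 6 songs in the same relative order in both. The LCS DP gives dp[9][12] = 6, so this is optimal.

6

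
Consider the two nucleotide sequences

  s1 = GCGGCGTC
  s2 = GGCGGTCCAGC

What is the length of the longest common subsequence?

7

Let dp[i][j] be the LCS length of the first i bases of s1 and the first j bases of s2. dp[i][j] = dp[i-1][j-1]+1 when the i-th and j-th bases match, else max(dp[i-1][j], dp[i][j-1]).
    ·  G  G  C  G  G  T  C  C  A  G  C
 ·  0  0  0  0  0  0  0  0  0  0  0  0
 G  0  1  1  1  1  1  1  1  1  1  1  1
 C  0  1  1  2  2  2  2  2  2  2  2  2
 G  0  1  2  2  3  3  3  3  3  3  3  3
 G  0  1  2  2  3  4  4  4  4  4  4  4
 C  0  1  2  3  3  4  4  5  5  5  5  5
 G  0  1  2  3  4  4  4  5  5  5  6  6
 T  0  1  2  3  4  4  5  5  5  5  6  6
 C  0  1  2  3  4  4  5  6  6  6  6  7
dp[8][11] = 7. One LCS (by backtracking along matches): GCGGCGC.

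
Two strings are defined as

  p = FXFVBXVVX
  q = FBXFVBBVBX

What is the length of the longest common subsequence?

7

Let dp[i][j] be the LCS length of the first i characters of p and the first j characters of q. dp[i][j] = dp[i-1][j-1]+1 when the i-th and j-th characters match, else max(dp[i-1][j], dp[i][j-1]).
    ·  F  B  X  F  V  B  B  V  B  X
 ·  0  0  0  0  0  0  0  0  0  0  0
 F  0  1  1  1  1  1  1  1  1  1  1
 X  0  1  1  2  2  2  2  2  2  2  2
 F  0  1  1  2  3  3  3  3  3  3  3
 V  0  1  1  2  3  4  4  4  4  4  4
 B  0  1  2  2  3  4  5  5  5  5  5
 X  0  1  2  3  3  4  5  5  5  5  6
 V  0  1  2  3  3  4  5  5  6  6  6
 V  0  1  2  3  3  4  5  5  6  6  6
 X  0  1  2  3  3  4  5  5  6  6  7
dp[9][10] = 7. One LCS (by backtracking along matches): FXFVBVX.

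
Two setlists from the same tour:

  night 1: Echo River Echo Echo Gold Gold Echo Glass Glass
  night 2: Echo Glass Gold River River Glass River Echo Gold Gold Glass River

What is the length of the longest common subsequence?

Match Echo [1,1] → River [2,7] → Echo [4,8] → Gold [5,9] → Gold [6,10] → Glass [8,11] — 6 songs in the same relative order in both. dp[9][12] = 6 confirms this is the maximum.

6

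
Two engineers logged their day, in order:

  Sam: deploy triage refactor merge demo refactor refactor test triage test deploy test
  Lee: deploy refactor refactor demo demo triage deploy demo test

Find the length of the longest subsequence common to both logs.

6

Pick deploy (Sam #1, Lee #1), refactor (Sam #3, Lee #3), demo (Sam #5, Lee #5), triage (Sam #9, Lee #6), deploy (Sam #11, Lee #7), test (Sam #12, Lee #9); all 6 tasks appear in both, in order. Since dp[12][9] = 6, nothing longer is possible.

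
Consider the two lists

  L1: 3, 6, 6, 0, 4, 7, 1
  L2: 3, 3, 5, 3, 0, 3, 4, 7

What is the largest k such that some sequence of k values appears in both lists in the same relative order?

Taking 3 [1,4] → 0 [4,5] → 4 [5,7] → 7 [6,8] gives a common subsequence of length 4. The LCS DP gives dp[7][8] = 4, so this is optimal.

4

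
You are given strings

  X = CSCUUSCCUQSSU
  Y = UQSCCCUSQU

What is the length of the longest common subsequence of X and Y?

One common subsequence of length 7: S (X #2, Y #3), C (X #3, Y #4), C (X #7, Y #5), C (X #8, Y #6), U (X #9, Y #7), Q (X #10, Y #9), U (X #13, Y #10). dp[13][10] = 7 confirms this is the maximum.

7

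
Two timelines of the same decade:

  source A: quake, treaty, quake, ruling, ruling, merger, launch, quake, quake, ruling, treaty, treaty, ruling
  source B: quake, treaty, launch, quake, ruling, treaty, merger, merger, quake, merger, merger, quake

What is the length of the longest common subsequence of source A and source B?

7

One common subsequence of length 7: quake (source A #1, source B #1) → treaty (source A #2, source B #2) → quake (source A #3, source B #4) → ruling (source A #4, source B #5) → merger (source A #6, source B #8) → quake (source A #8, source B #9) → quake (source A #9, source B #12), and the DP table's final entry dp[13][12] is also 7, so no common subsequence is longer.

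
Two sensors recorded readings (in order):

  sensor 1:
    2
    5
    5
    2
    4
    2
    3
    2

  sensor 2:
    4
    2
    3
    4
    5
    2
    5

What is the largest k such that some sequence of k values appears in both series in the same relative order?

Pick 4 [5,1], then 2 [6,2], then 3 [7,3], then 2 [8,6]; all 4 values appear in both, in order. dp[8][7] = 4 confirms this is the maximum.

4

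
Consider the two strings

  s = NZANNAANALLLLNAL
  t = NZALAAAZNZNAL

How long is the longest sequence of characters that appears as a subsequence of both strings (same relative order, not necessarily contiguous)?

One common subsequence of length 9: N [1,1], then Z [2,2], then A [3,5], then A [6,6], then A [7,7], then N [8,9], then N [14,11], then A [15,12], then L [16,13]. dp[16][13] = 9 confirms this is the maximum.

9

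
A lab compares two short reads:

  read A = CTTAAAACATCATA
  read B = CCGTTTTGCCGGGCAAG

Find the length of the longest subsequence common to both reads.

7

One common subsequence of length 7: C at read A[1]=read B[2] → T at read A[2]=read B[6] → T at read A[3]=read B[7] → C at read A[8]=read B[10] → C at read A[11]=read B[14] → A at read A[12]=read B[15] → A at read A[14]=read B[16]. The LCS DP gives dp[14][17] = 7, so this is optimal.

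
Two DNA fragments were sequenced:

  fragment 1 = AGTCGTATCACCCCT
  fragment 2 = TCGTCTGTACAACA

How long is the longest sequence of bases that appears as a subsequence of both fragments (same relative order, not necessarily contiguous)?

9

Match G [2,3]; then T [3,4]; then C [4,5]; then G [5,7]; then T [6,8]; then A [7,9]; then C [9,10]; then A [10,12]; then C [11,13] — 9 bases in the same relative order in both. Since dp[15][14] = 9, nothing longer is possible.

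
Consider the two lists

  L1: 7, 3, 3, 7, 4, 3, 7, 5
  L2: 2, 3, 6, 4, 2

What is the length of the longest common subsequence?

2

Match 3 (L1 #2, L2 #2), 4 (L1 #5, L2 #4) — 2 values in the same relative order in both. Since dp[8][5] = 2, nothing longer is possible.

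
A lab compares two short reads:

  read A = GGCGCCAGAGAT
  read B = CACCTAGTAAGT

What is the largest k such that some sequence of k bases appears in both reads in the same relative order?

Let dp[i][j] be the LCS length of the first i bases of read A and the first j bases of read B. dp[i][j] = dp[i-1][j-1]+1 when the i-th and j-th bases match, else max(dp[i-1][j], dp[i][j-1]).
    ·  C  A  C  C  T  A  G  T  A  A  G  T
 ·  0  0  0  0  0  0  0  0  0  0  0  0  0
 G  0  0  0  0  0  0  0  1  1  1  1  1  1
 G  0  0  0  0  0  0  0  1  1  1  1  2  2
 C  0  1  1  1  1  1  1  1  1  1  1  2  2
 G  0  1  1  1  1  1  1  2  2  2  2  2  2
 C  0  1  1  2  2  2  2  2  2  2  2  2  2
 C  0  1  1  2  3  3  3  3  3  3  3  3  3
 A  0  1  2  2  3  3  4  4  4  4  4  4  4
 G  0  1  2  2  3  3  4  5  5  5  5  5  5
 A  0  1  2  2  3  3  4  5  5  6  6  6  6
 G  0  1  2  2  3  3  4  5  5  6  6  7  7
 A  0  1  2  2  3  3  4  5  5  6  7  7  7
 T  0  1  2  2  3  4  4  5  6  6  7  7  8
dp[12][12] = 8. One LCS (by backtracking along matches): CCCAGAGT.

8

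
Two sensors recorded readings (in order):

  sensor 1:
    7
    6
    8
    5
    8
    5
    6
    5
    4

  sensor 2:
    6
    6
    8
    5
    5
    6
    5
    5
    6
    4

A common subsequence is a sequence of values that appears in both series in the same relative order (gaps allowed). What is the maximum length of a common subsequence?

7

Let dp[i][j] be the LCS length of the first i values of sensor 1 and the first j values of sensor 2. dp[i][j] = dp[i-1][j-1]+1 when the i-th and j-th values match, else max(dp[i-1][j], dp[i][j-1]).
    ·  6  6  8  5  5  6  5  5  6  4
 ·  0  0  0  0  0  0  0  0  0  0  0
 7  0  0  0  0  0  0  0  0  0  0  0
 6  0  1  1  1  1  1  1  1  1  1  1
 8  0  1  1  2  2  2  2  2  2  2  2
 5  0  1  1  2  3  3  3  3  3  3  3
 8  0  1  1  2  3  3  3  3  3  3  3
 5  0  1  1  2  3  4  4  4  4  4  4
 6  0  1  2  2  3  4  5  5  5  5  5
 5  0  1  2  2  3  4  5  6  6  6  6
 4  0  1  2  2  3  4  5  6  6  6  7
dp[9][10] = 7. One LCS (by backtracking along matches): 6, 8, 5, 5, 6, 5, 4.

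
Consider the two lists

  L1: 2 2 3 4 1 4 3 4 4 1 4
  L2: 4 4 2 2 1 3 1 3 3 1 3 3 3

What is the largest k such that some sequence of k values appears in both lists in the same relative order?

6

One common subsequence of length 6: 2 [1,3], 2 [2,4], 3 [3,6], 1 [5,7], 3 [7,9], 1 [10,10]. Since dp[11][13] = 6, nothing longer is possible.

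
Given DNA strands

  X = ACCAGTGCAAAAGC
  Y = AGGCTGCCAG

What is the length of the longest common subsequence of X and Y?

7

Let dp[i][j] be the LCS length of the first i bases of X and the first j bases of Y. dp[i][j] = dp[i-1][j-1]+1 when the i-th and j-th bases match, else max(dp[i-1][j], dp[i][j-1]).
    ·  A  G  G  C  T  G  C  C  A  G
 ·  0  0  0  0  0  0  0  0  0  0  0
 A  0  1  1  1  1  1  1  1  1  1  1
 C  0  1  1  1  2  2  2  2  2  2  2
 C  0  1  1  1  2  2  2  3  3  3  3
 A  0  1  1  1  2  2  2  3  3  4  4
 G  0  1  2  2  2  2  3  3  3  4  5
 T  0  1  2  2  2  3  3  3  3  4  5
 G  0  1  2  3  3  3  4  4  4  4  5
 C  0  1  2  3  4  4  4  5  5  5  5
 A  0  1  2  3  4  4  4  5  5  6  6
 A  0  1  2  3  4  4  4  5  5  6  6
 A  0  1  2  3  4  4  4  5  5  6  6
 A  0  1  2  3  4  4  4  5  5  6  6
 G  0  1  2  3  4  4  5  5  5  6  7
 C  0  1  2  3  4  4  5  6  6  6  7
dp[14][10] = 7. One LCS (by backtracking along matches): ACTGCAG.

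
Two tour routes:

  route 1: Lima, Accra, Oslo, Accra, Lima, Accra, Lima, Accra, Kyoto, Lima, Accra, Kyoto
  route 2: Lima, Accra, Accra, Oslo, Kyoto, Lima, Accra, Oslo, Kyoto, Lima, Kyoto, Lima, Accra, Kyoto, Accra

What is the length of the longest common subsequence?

Pick Lima at route 1[1]=route 2[1], then Accra at route 1[2]=route 2[3], then Oslo at route 1[3]=route 2[4], then Lima at route 1[5]=route 2[6], then Accra at route 1[6]=route 2[7], then Lima at route 1[7]=route 2[10], then Kyoto at route 1[9]=route 2[11], then Lima at route 1[10]=route 2[12], then Accra at route 1[11]=route 2[13], then Kyoto at route 1[12]=route 2[14]; all 10 stops appear in both, in order. dp[12][15] = 10 confirms this is the maximum.

10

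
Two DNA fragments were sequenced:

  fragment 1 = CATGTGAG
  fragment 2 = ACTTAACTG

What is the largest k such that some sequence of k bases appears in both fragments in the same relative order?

5

Pick C at fragment 1[1]=fragment 2[2], T at fragment 1[3]=fragment 2[3], T at fragment 1[5]=fragment 2[4], A at fragment 1[7]=fragment 2[6], G at fragment 1[8]=fragment 2[9]; all 5 bases appear in both, in order, and the DP table's final entry dp[8][9] is also 5, so no common subsequence is longer.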